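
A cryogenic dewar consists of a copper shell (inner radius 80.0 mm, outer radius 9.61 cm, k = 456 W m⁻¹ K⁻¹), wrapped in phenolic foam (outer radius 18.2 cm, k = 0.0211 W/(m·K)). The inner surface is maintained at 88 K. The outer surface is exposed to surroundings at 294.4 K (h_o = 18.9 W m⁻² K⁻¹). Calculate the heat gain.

Treat each layer as a resistance in series:
  R_copper = (1/0.0800 − 1/0.0961)/(4πk) = 2.094/(4π·456) = 3.655×10^-4 K/W
  R_phenolic foam = (1/0.0961 − 1/0.182)/(4πk) = 4.911/(4π·0.0211) = 18.52 K/W
  R_conv,out = 1/(4πr²h) = 1/(4π·0.182²·18.9) = 0.1271 K/W
ΣR = 3.655×10^-4 + 18.52 + 0.1271 = 18.65 K/W
Q = ΔT/ΣR = (88 K − 294.4 K)/18.65 = -11.1 W
(Negative Q ⇒ heat flows inward; heat gain = 11.1 W.)

Q = 11.1 W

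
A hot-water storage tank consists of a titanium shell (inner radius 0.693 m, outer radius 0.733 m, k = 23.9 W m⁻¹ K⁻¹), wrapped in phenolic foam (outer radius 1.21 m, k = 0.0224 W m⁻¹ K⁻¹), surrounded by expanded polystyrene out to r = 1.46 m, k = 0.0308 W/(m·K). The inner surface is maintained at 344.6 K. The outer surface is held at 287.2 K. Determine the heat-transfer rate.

Treat each layer as a resistance in series:
  R_titanium = (1/0.693 − 1/0.733)/(4πk) = 0.07874/(4π·23.9) = 2.622×10^-4 K/W
  R_phenolic foam = (1/0.733 − 1/1.21)/(4πk) = 0.5378/(4π·0.0224) = 1.911 K/W
  R_expanded polystyrene = (1/1.21 − 1/1.46)/(4πk) = 0.1415/(4π·0.0308) = 0.3656 K/W
ΣR = 2.622×10^-4 + 1.911 + 0.3656 = 2.277 K/W
Q = ΔT/ΣR = (344.6 K − 287.2 K)/2.277 = 25.2 W

Q = 25.2 W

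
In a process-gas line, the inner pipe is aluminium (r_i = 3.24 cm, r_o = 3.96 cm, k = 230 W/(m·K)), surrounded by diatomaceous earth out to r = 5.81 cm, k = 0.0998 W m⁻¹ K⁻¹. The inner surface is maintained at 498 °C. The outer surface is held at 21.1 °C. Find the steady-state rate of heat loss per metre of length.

Resistance network (inner→outer):
  R'_aluminium = ln(0.0396/0.0324)/(2πk) = 0.2007/(2π·230) = 1.389×10^-4 m·K/W
  R'_diatomaceous earth = ln(0.0581/0.0396)/(2πk) = 0.3833/(2π·0.0998) = 0.6113 m·K/W
ΣR = 1.389×10^-4 + 0.6113 = 0.6114 m·K/W
Q' = ΔT/ΣR = (498 °C − 21.1 °C)/0.6114 = 780 W/m

Q' = 780 W/m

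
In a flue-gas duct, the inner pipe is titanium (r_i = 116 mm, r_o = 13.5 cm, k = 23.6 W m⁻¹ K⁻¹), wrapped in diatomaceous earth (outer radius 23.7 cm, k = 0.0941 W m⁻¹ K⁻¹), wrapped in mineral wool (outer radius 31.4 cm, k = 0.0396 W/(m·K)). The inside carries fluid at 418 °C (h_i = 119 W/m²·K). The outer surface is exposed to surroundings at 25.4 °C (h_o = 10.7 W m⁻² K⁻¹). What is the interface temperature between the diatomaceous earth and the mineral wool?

Resistance network (inner→outer):
  R'_conv,in = 1/(2πr h) = 1/(2π·0.116·119) = 0.01153 m·K/W
  R'_titanium = ln(0.135/0.116)/(2πk) = 0.1517/(2π·23.6) = 0.001023 m·K/W
  R'_diatomaceous earth = ln(0.237/0.135)/(2πk) = 0.5628/(2π·0.0941) = 0.9519 m·K/W
  R'_mineral wool = ln(0.314/0.237)/(2πk) = 0.2813/(2π·0.0396) = 1.131 m·K/W
  R'_conv,out = 1/(2πr h) = 1/(2π·0.314·10.7) = 0.04737 m·K/W
ΣR = 0.01153 + 0.001023 + 0.9519 + 1.131 + 0.04737 = 2.143 m·K/W
Q' = ΔT/ΣR = (418 °C − 25.4 °C)/2.143 = 183.2 W/m
From the inner boundary to the diatomaceous earth/mineral wool interface, ΣR_partial = 0.9645 m·K/W.
T_interface = T_in − Q'·ΣR_partial = 418 °C − (183.2)(0.9645) = 241 °C

T = 241 °C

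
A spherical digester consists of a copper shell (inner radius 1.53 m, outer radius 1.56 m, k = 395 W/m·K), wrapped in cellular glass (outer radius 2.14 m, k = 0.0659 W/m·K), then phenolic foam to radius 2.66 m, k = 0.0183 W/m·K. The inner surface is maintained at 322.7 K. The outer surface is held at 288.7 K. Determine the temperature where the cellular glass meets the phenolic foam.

T = 310.9 K

Treat each layer as a resistance in series:
  R_copper = (1/1.53 − 1/1.56)/(4πk) = 0.01257/(4π·395) = 2.532×10^-6 K/W
  R_cellular glass = (1/1.56 − 1/2.14)/(4πk) = 0.1737/(4π·0.0659) = 0.2098 K/W
  R_phenolic foam = (1/2.14 − 1/2.66)/(4πk) = 0.09135/(4π·0.0183) = 0.3972 K/W
ΣR = 2.532×10^-6 + 0.2098 + 0.3972 = 0.6070 K/W
Q = ΔT/ΣR = (322.7 K − 288.7 K)/0.6070 = 56.01 W
From the inner boundary to the cellular glass/phenolic foam interface, ΣR_partial = 0.2098 K/W.
T_interface = T_in − Q·ΣR_partial = 322.7 K − (56.01)(0.2098) = 310.9 K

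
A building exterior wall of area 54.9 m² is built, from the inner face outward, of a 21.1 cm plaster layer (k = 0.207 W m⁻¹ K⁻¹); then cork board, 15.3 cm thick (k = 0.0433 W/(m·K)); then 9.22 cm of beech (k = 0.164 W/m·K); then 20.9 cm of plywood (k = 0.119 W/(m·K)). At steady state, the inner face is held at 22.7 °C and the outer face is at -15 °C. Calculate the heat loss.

Q = 301 W

Series thermal resistances, inner to outer:
  R_plaster = L/(kA) = 0.211/(0.207·54.9) = 0.01857 K/W
  R_cork board = L/(kA) = 0.153/(0.0433·54.9) = 0.06436 K/W
  R_beech = L/(kA) = 0.0922/(0.164·54.9) = 0.01024 K/W
  R_plywood = L/(kA) = 0.209/(0.119·54.9) = 0.03199 K/W
ΣR = 0.01857 + 0.06436 + 0.01024 + 0.03199 = 0.1252 K/W
Q = ΔT/ΣR = (22.7 °C − -15 °C)/0.1252 = 301 W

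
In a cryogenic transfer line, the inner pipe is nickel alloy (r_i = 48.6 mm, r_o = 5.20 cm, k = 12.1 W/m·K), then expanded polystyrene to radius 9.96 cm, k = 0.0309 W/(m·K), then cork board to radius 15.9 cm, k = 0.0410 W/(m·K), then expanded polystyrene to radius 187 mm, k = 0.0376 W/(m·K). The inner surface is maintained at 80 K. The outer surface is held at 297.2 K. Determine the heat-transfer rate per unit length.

Treat each layer as a resistance in series:
  R'_nickel alloy = ln(0.0520/0.0486)/(2πk) = 0.06762/(2π·12.1) = 8.894×10^-4 m·K/W
  R'_expanded polystyrene = ln(0.0996/0.0520)/(2πk) = 0.6499/(2π·0.0309) = 3.347 m·K/W
  R'_cork board = ln(0.159/0.0996)/(2πk) = 0.4677/(2π·0.0410) = 1.816 m·K/W
  R'_expanded polystyrene = ln(0.187/0.159)/(2πk) = 0.1622/(2π·0.0376) = 0.6866 m·K/W
ΣR = 8.894×10^-4 + 3.347 + 1.816 + 0.6866 = 5.850 m·K/W
Q' = ΔT/ΣR = (80 K − 297.2 K)/5.850 = -37.1 W/m
(Negative Q' ⇒ heat flows inward; heat gain = 37.1 W/m.)

Q' = 37.1 W/m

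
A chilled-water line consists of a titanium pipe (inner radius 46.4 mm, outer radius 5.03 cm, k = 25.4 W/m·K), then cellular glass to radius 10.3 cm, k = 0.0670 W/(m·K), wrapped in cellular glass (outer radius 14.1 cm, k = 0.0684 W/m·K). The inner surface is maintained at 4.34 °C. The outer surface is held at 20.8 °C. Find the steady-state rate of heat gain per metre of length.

Q' = 6.76 W/m

Treat each layer as a resistance in series:
  R'_titanium = ln(0.0503/0.0464)/(2πk) = 0.08071/(2π·25.4) = 5.057×10^-4 m·K/W
  R'_cellular glass = ln(0.103/0.0503)/(2πk) = 0.7167/(2π·0.0670) = 1.703 m·K/W
  R'_cellular glass = ln(0.141/0.103)/(2πk) = 0.3140/(2π·0.0684) = 0.7307 m·K/W
ΣR = 5.057×10^-4 + 1.703 + 0.7307 = 2.434 m·K/W
Q' = ΔT/ΣR = (4.34 °C − 20.8 °C)/2.434 = -6.76 W/m
(Negative Q' ⇒ heat flows inward; heat gain = 6.76 W/m.)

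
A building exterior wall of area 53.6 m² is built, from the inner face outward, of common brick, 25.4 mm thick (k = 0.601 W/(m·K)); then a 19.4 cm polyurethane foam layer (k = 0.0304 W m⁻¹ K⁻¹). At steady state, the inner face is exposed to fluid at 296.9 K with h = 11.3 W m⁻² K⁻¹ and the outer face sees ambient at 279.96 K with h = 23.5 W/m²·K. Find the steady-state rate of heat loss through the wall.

Resistance network (inner→outer):
  R_conv,in = 1/(hA) = 1/(11.3·53.6) = 0.001651 K/W
  R_common brick = L/(kA) = 0.0254/(0.601·53.6) = 7.885×10^-4 K/W
  R_polyurethane foam = L/(kA) = 0.194/(0.0304·53.6) = 0.1191 K/W
  R_conv,out = 1/(hA) = 1/(23.5·53.6) = 7.939×10^-4 K/W
ΣR = 0.001651 + 7.885×10^-4 + 0.1191 + 7.939×10^-4 = 0.1223 K/W
Q = ΔT/ΣR = (296.9 K − 279.96 K)/0.1223 = 139 W

Q = 139 W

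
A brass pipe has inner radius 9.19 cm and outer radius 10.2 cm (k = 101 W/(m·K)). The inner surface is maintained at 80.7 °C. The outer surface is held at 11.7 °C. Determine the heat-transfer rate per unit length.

Q' = 2πk·ΔT/ln(r₂/r₁) = 2π × 101 × 69 / ln(0.102/0.0919) = 4.20×10^5 W/m

Q' = 4.20×10^5 W/m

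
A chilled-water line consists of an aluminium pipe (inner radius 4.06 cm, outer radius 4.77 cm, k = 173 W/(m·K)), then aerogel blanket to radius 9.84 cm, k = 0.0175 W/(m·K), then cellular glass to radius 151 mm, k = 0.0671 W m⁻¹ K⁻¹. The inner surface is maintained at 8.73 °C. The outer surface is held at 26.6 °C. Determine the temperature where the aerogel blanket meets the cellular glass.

T = 24.2 °C

Series thermal resistances, inner to outer:
  R'_aluminium = ln(0.0477/0.0406)/(2πk) = 0.1612/(2π·173) = 1.483×10^-4 m·K/W
  R'_aerogel blanket = ln(0.0984/0.0477)/(2πk) = 0.7241/(2π·0.0175) = 6.585 m·K/W
  R'_cellular glass = ln(0.151/0.0984)/(2πk) = 0.4282/(2π·0.0671) = 1.016 m·K/W
ΣR = 1.483×10^-4 + 6.585 + 1.016 = 7.601 m·K/W
Q' = ΔT/ΣR = (8.73 °C − 26.6 °C)/7.601 = -2.351 W/m
From the inner boundary to the aerogel blanket/cellular glass interface, ΣR_partial = 6.585 m·K/W.
T_interface = T_in − Q'·ΣR_partial = 8.73 °C − (-2.351)(6.585) = 24.2 °C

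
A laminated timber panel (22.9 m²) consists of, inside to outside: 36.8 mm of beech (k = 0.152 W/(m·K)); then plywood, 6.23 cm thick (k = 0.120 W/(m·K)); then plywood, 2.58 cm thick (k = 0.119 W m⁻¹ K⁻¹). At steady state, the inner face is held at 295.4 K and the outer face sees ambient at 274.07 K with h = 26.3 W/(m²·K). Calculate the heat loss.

Q = 481 W

Treat each layer as a resistance in series:
  R_beech = L/(kA) = 0.0368/(0.152·22.9) = 0.01057 K/W
  R_plywood = L/(kA) = 0.0623/(0.120·22.9) = 0.02267 K/W
  R_plywood = L/(kA) = 0.0258/(0.119·22.9) = 0.009468 K/W
  R_conv,out = 1/(hA) = 1/(26.3·22.9) = 0.001660 K/W
ΣR = 0.01057 + 0.02267 + 0.009468 + 0.001660 = 0.04437 K/W
Q = ΔT/ΣR = (295.4 K − 274.07 K)/0.04437 = 481 W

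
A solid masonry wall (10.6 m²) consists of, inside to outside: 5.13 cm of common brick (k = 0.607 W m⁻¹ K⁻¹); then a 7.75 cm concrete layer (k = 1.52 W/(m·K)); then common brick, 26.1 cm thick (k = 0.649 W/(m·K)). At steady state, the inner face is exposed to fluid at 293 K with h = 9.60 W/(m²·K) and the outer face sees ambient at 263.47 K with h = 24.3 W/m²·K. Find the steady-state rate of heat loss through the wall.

Series thermal resistances, inner to outer:
  R_conv,in = 1/(hA) = 1/(9.60·10.6) = 0.009827 K/W
  R_common brick = L/(kA) = 0.0513/(0.607·10.6) = 0.007973 K/W
  R_concrete = L/(kA) = 0.0775/(1.52·10.6) = 0.004810 K/W
  R_common brick = L/(kA) = 0.261/(0.649·10.6) = 0.03794 K/W
  R_conv,out = 1/(hA) = 1/(24.3·10.6) = 0.003882 K/W
ΣR = 0.009827 + 0.007973 + 0.004810 + 0.03794 + 0.003882 = 0.06443 K/W
Q = ΔT/ΣR = (293 K − 263.47 K)/0.06443 = 458 W

Q = 458 W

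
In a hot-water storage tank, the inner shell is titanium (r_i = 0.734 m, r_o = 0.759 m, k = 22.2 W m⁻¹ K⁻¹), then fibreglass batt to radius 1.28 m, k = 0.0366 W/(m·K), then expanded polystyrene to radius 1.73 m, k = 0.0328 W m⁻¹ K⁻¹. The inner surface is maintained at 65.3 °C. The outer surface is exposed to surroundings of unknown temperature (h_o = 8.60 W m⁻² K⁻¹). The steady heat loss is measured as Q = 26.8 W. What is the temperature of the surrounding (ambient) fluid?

T_out = 20.8 °C

Series resistances:
  R_titanium = (1/0.734 − 1/0.759)/(4πk) = 0.04487/(4π·22.2) = 1.609×10^-4 K/W
  R_fibreglass batt = (1/0.759 − 1/1.28)/(4πk) = 0.5363/(4π·0.0366) = 1.166 K/W
  R_expanded polystyrene = (1/1.28 − 1/1.73)/(4πk) = 0.2032/(4π·0.0328) = 0.4930 K/W
  R_conv,out = 1/(4πr²h) = 1/(4π·1.73²·8.60) = 0.003092 K/W
ΣR = 1.662 K/W
ΔT = Q·ΣR = 26.8 × 1.662 = 44.54 K
Heat flows outward, so T_out = T_in − ΔT = 65.3 − 44.54 = 20.8 °C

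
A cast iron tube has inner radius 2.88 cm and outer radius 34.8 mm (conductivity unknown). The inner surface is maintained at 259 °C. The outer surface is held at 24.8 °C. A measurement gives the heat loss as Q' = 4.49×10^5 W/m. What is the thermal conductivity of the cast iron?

ΣR = ΔT/Q' = |259 − 24.8|/4.49×10^5 = 5.216×10^-4 m·K/W
ln(r₂/r₁)/(2πk) = 5.216×10^-4 ⇒ k = 0.1892/(2π·5.216×10^-4) = 57.7 W/m·K

k = 57.7 W/m·K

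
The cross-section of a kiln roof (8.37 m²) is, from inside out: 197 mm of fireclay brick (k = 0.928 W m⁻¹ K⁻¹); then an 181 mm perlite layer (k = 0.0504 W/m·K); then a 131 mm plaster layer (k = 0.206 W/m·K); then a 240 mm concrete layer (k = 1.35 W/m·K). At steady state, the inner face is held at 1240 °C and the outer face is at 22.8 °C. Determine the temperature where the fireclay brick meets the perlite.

T = 1184 °C

Series thermal resistances, inner to outer:
  R_fireclay brick = L/(kA) = 0.197/(0.928·8.37) = 0.02536 K/W
  R_perlite = L/(kA) = 0.181/(0.0504·8.37) = 0.4291 K/W
  R_plaster = L/(kA) = 0.131/(0.206·8.37) = 0.07598 K/W
  R_concrete = L/(kA) = 0.240/(1.35·8.37) = 0.02124 K/W
ΣR = 0.02536 + 0.4291 + 0.07598 + 0.02124 = 0.5517 K/W
Q = ΔT/ΣR = (1240 °C − 22.8 °C)/0.5517 = 2206 W
From the inner boundary to the fireclay brick/perlite interface, ΣR_partial = 0.02536 K/W.
T_interface = T_in − Q·ΣR_partial = 1240 °C − (2206)(0.02536) = 1184 °C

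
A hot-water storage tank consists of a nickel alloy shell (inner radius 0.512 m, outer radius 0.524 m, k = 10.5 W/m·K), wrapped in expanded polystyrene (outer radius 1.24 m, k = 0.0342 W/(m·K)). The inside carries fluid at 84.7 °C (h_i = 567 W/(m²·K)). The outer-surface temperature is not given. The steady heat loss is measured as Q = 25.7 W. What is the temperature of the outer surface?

T_out = 18.8 °C

Series resistances:
  R_conv,in = 1/(4πr²h) = 1/(4π·0.512²·567) = 5.354×10^-4 K/W
  R_nickel alloy = (1/0.512 − 1/0.524)/(4πk) = 0.04473/(4π·10.5) = 3.390×10^-4 K/W
  R_expanded polystyrene = (1/0.524 − 1/1.24)/(4πk) = 1.102/(4π·0.0342) = 2.564 K/W
ΣR = 2.565 K/W
ΔT = Q·ΣR = 25.7 × 2.565 = 65.92 K
Heat flows outward, so T_out = T_in − ΔT = 84.7 − 65.92 = 18.8 °C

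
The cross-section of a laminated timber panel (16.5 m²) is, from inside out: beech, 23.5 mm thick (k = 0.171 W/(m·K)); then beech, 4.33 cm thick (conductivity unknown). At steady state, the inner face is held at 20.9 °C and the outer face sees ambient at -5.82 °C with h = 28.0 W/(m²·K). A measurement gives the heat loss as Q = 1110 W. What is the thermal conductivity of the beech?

k = 0.193 W/m·K

ΣR = ΔT/Q = |20.9 − -5.82|/1110 = 0.02407 K/W
Known resistances:
  R_beech = L/(kA) = 0.0235/(0.171·16.5) = 0.008329 K/W
  R_conv,out = 1/(hA) = 1/(28.0·16.5) = 0.002165 K/W
R_beech = ΣR − ΣR_known = 0.02407 − 0.01049 = 0.01358 K/W
L/(kA) = 0.01358 ⇒ k = 0.0433/(0.01358·16.5) = 0.193 W/m·K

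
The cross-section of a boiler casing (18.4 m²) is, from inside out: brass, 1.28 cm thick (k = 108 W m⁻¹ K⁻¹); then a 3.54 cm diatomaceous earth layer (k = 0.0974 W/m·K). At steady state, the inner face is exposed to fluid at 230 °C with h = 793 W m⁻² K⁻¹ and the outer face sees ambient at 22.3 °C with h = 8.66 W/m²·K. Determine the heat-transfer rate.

Q = 7.96 kW

Treat each layer as a resistance in series:
  R_conv,in = 1/(hA) = 1/(793·18.4) = 6.853×10^-5 K/W
  R_brass = L/(kA) = 0.0128/(108·18.4) = 6.441×10^-6 K/W
  R_diatomaceous earth = L/(kA) = 0.0354/(0.0974·18.4) = 0.01975 K/W
  R_conv,out = 1/(hA) = 1/(8.66·18.4) = 0.006276 K/W
ΣR = 6.853×10^-5 + 6.441×10^-6 + 0.01975 + 0.006276 = 0.02610 K/W
Q = ΔT/ΣR = (230 °C − 22.3 °C)/0.02610 = 7960 W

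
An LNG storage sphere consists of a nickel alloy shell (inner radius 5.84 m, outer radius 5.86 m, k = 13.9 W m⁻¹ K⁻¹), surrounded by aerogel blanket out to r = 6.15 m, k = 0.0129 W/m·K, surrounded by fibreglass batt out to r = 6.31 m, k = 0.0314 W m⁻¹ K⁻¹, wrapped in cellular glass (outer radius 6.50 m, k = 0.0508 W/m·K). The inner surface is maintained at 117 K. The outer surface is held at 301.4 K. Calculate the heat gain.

Resistance network (inner→outer):
  R_nickel alloy = (1/5.84 − 1/5.86)/(4πk) = 5.844×10^-4/(4π·13.9) = 3.346×10^-6 K/W
  R_aerogel blanket = (1/5.86 − 1/6.15)/(4πk) = 0.008047/(4π·0.0129) = 0.04964 K/W
  R_fibreglass batt = (1/6.15 − 1/6.31)/(4πk) = 0.004123/(4π·0.0314) = 0.01045 K/W
  R_cellular glass = (1/6.31 − 1/6.50)/(4πk) = 0.004632/(4π·0.0508) = 0.007257 K/W
ΣR = 3.346×10^-6 + 0.04964 + 0.01045 + 0.007257 = 0.06735 K/W
Q = ΔT/ΣR = (117 K − 301.4 K)/0.06735 = -2740 W
(Negative Q ⇒ heat flows inward; heat gain = 2740 W.)

Q = 2.74 kW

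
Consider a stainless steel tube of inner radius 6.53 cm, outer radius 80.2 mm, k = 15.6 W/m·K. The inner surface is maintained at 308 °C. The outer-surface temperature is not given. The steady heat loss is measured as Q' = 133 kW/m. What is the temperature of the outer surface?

T_out = 29.1 °C

Sum the resistances:
  R'_stainless steel = ln(0.0802/0.0653)/(2πk) = 0.2055/(2π·15.6) = 0.002097 m·K/W
ΣR = 0.002097 m·K/W
ΔT = Q'·ΣR = 1.33×10^5 × 0.002097 = 278.9 K
Heat flows outward, so T_out = T_in − ΔT = 308 − 278.9 = 29.1 °C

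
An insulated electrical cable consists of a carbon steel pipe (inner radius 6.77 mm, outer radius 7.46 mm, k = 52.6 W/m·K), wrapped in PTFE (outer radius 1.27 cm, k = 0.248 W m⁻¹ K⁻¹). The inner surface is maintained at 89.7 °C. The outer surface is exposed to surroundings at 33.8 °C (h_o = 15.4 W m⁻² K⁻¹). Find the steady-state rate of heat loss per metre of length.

Series thermal resistances, inner to outer:
  R'_carbon steel = ln(0.00746/0.00677)/(2πk) = 0.09705/(2π·52.6) = 2.937×10^-4 m·K/W
  R'_PTFE = ln(0.0127/0.00746)/(2πk) = 0.5320/(2π·0.248) = 0.3414 m·K/W
  R'_conv,out = 1/(2πr h) = 1/(2π·0.0127·15.4) = 0.8138 m·K/W
ΣR = 2.937×10^-4 + 0.3414 + 0.8138 = 1.155 m·K/W
Q' = ΔT/ΣR = (89.7 °C − 33.8 °C)/1.155 = 48.4 W/m

Q' = 48.4 W/m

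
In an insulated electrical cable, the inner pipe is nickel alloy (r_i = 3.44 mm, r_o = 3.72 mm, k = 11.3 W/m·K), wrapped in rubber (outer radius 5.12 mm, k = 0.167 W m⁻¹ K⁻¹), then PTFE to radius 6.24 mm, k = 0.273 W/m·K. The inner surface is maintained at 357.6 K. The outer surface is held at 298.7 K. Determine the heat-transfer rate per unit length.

Q' = 140 W/m

Treat each layer as a resistance in series:
  R'_nickel alloy = ln(0.00372/0.00344)/(2πk) = 0.07825/(2π·11.3) = 0.001102 m·K/W
  R'_rubber = ln(0.00512/0.00372)/(2πk) = 0.3194/(2π·0.167) = 0.3044 m·K/W
  R'_PTFE = ln(0.00624/0.00512)/(2πk) = 0.1978/(2π·0.273) = 0.1153 m·K/W
ΣR = 0.001102 + 0.3044 + 0.1153 = 0.4208 m·K/W
Q' = ΔT/ΣR = (357.6 K − 298.7 K)/0.4208 = 140 W/m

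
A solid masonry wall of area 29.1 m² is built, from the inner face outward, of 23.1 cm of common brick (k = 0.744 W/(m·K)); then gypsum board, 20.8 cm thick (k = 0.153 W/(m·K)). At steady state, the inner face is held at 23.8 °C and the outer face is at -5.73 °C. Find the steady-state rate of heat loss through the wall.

Q = 515 W

Series thermal resistances, inner to outer:
  R_common brick = L/(kA) = 0.231/(0.744·29.1) = 0.01067 K/W
  R_gypsum board = L/(kA) = 0.208/(0.153·29.1) = 0.04672 K/W
ΣR = 0.01067 + 0.04672 = 0.05739 K/W
Q = ΔT/ΣR = (23.8 °C − -5.73 °C)/0.05739 = 515 W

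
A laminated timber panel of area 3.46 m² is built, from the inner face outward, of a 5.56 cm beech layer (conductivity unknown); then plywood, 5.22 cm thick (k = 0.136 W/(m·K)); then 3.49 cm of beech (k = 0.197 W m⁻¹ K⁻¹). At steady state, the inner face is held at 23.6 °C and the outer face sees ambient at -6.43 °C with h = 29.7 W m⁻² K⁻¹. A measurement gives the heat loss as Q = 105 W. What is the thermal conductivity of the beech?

k = 0.141 W/m·K

ΣR = ΔT/Q = |23.6 − -6.43|/105 = 0.2860 K/W
Known resistances:
  R_plywood = L/(kA) = 0.0522/(0.136·3.46) = 0.1109 K/W
  R_beech = L/(kA) = 0.0349/(0.197·3.46) = 0.05120 K/W
  R_conv,out = 1/(hA) = 1/(29.7·3.46) = 0.009731 K/W
R_beech = ΣR − ΣR_known = 0.2860 − 0.1718 = 0.1142 K/W
L/(kA) = 0.1142 ⇒ k = 0.0556/(0.1142·3.46) = 0.141 W/m·K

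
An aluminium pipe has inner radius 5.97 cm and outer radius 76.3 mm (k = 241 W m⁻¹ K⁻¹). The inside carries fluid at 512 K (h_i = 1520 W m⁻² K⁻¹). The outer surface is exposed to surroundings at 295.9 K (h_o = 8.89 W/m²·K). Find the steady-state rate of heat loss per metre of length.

Q' = 914 W/m

Resistance network (inner→outer):
  R'_conv,in = 1/(2πr h) = 1/(2π·0.0597·1520) = 0.001754 m·K/W
  R'_aluminium = ln(0.0763/0.0597)/(2πk) = 0.2453/(2π·241) = 1.620×10^-4 m·K/W
  R'_conv,out = 1/(2πr h) = 1/(2π·0.0763·8.89) = 0.2346 m·K/W
ΣR = 0.001754 + 1.620×10^-4 + 0.2346 = 0.2365 m·K/W
Q' = ΔT/ΣR = (512 K − 295.9 K)/0.2365 = 914 W/m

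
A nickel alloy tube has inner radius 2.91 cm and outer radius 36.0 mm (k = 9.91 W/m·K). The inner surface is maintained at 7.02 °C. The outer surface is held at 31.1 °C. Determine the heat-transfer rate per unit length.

Q' = 7.05 kW/m

Q' = 2πk·ΔT/ln(r₂/r₁) = 2π × 9.91 × 24.08 / ln(0.0360/0.0291) = 7050 W/m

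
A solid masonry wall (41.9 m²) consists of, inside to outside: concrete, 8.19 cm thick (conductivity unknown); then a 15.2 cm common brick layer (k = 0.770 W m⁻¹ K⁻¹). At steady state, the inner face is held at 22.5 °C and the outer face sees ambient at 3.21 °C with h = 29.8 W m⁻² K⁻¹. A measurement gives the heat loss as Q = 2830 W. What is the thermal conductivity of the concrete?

k = 1.50 W/m·K

ΣR = ΔT/Q = |22.5 − 3.21|/2830 = 0.006816 K/W
Known resistances:
  R_common brick = L/(kA) = 0.152/(0.770·41.9) = 0.004711 K/W
  R_conv,out = 1/(hA) = 1/(29.8·41.9) = 8.009×10^-4 K/W
R_concrete = ΣR − ΣR_known = 0.006816 − 0.005512 = 0.001304 K/W
L/(kA) = 0.001304 ⇒ k = 0.0819/(0.001304·41.9) = 1.50 W/m·K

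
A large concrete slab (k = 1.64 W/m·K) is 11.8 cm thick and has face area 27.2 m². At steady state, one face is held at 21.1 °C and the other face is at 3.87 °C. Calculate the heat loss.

Q = kA·ΔT/L = 1.64 × 27.2 × |21.1 °C − 3.87 °C| / 0.118 = 6510 W

Q = 6.51 kW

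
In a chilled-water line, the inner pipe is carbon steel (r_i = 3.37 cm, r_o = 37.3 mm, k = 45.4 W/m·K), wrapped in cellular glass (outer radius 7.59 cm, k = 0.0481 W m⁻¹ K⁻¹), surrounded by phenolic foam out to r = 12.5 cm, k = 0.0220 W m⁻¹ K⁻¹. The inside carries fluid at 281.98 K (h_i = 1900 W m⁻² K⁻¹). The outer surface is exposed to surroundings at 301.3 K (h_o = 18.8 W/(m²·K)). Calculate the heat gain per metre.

Q' = 3.20 W/m

Treat each layer as a resistance in series:
  R'_conv,in = 1/(2πr h) = 1/(2π·0.0337·1900) = 0.002486 m·K/W
  R'_carbon steel = ln(0.0373/0.0337)/(2πk) = 0.1015/(2π·45.4) = 3.558×10^-4 m·K/W
  R'_cellular glass = ln(0.0759/0.0373)/(2πk) = 0.7104/(2π·0.0481) = 2.351 m·K/W
  R'_phenolic foam = ln(0.125/0.0759)/(2πk) = 0.4989/(2π·0.0220) = 3.609 m·K/W
  R'_conv,out = 1/(2πr h) = 1/(2π·0.125·18.8) = 0.06773 m·K/W
ΣR = 0.002486 + 3.558×10^-4 + 2.351 + 3.609 + 0.06773 = 6.031 m·K/W
Q' = ΔT/ΣR = (281.98 K − 301.3 K)/6.031 = -3.20 W/m
(Negative Q' ⇒ heat flows inward; heat gain = 3.20 W/m.)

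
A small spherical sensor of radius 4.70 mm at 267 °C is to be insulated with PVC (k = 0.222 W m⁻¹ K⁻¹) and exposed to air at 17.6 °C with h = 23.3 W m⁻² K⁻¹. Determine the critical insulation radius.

r_cr = 1.91 cm

For a sphere, r_cr = 2k_ins/h = 2·0.222/23.3 = 0.0191 m = 1.91 cm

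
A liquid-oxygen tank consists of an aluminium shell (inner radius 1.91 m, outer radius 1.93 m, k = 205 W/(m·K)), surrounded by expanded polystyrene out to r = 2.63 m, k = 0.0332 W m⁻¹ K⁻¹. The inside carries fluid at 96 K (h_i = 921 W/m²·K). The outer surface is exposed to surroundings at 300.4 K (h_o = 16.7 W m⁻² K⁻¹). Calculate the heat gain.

Q = 617 W

Resistance network (inner→outer):
  R_conv,in = 1/(4πr²h) = 1/(4π·1.91²·921) = 2.368×10^-5 K/W
  R_aluminium = (1/1.91 − 1/1.93)/(4πk) = 0.005425/(4π·205) = 2.106×10^-6 K/W
  R_expanded polystyrene = (1/1.93 − 1/2.63)/(4πk) = 0.1379/(4π·0.0332) = 0.3305 K/W
  R_conv,out = 1/(4πr²h) = 1/(4π·2.63²·16.7) = 6.889×10^-4 K/W
ΣR = 2.368×10^-5 + 2.106×10^-6 + 0.3305 + 6.889×10^-4 = 0.3312 K/W
Q = ΔT/ΣR = (96 K − 300.4 K)/0.3312 = -617 W
(Negative Q ⇒ heat flows inward; heat gain = 617 W.)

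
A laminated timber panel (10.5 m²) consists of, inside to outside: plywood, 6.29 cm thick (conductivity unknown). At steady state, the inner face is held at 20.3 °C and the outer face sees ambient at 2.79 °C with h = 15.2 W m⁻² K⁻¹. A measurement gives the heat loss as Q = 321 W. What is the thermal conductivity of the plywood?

ΣR = ΔT/Q = |20.3 − 2.79|/321 = 0.05455 K/W
Known resistances:
  R_conv,out = 1/(hA) = 1/(15.2·10.5) = 0.006266 K/W
R_plywood = ΣR − ΣR_known = 0.05455 − 0.006266 = 0.04828 K/W
L/(kA) = 0.04828 ⇒ k = 0.0629/(0.04828·10.5) = 0.124 W/m·K

k = 0.124 W/m·K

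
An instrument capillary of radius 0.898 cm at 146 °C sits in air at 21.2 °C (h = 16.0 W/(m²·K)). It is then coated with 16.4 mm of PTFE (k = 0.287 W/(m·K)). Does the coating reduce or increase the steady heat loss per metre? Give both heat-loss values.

Critical radius for a cylinder: r_cr = k/h = 0.0179 m = 1.79 cm.
Outer radius after coating: r₂ = 0.00898 + 0.0164 = 0.02538 m.
r₁ < r_cr < r₂: heat loss rises to a maximum at r_cr then falls. Whether the coating helps depends on whether Q(r₂) has dropped back below Q(r₁).
Bare: R = 1/(2πr₁h) = 1.108 m·K/W; Q = 124.8/1.108 = 113 W/m.
Coated: R = R_cond + R_conv = 0.9681 m·K/W; Q = 124.8/0.9681 = 129 W/m.

increases: 113 → 129 W/m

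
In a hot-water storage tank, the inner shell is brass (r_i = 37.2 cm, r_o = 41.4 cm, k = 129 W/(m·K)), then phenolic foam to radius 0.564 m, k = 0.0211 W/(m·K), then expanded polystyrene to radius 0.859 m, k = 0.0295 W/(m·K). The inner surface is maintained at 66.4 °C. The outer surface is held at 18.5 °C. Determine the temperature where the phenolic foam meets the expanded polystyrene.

T = 37.9 °C

Series thermal resistances, inner to outer:
  R_brass = (1/0.372 − 1/0.414)/(4πk) = 0.2727/(4π·129) = 1.682×10^-4 K/W
  R_phenolic foam = (1/0.414 − 1/0.564)/(4πk) = 0.6424/(4π·0.0211) = 2.423 K/W
  R_expanded polystyrene = (1/0.564 − 1/0.859)/(4πk) = 0.6089/(4π·0.0295) = 1.643 K/W
ΣR = 1.682×10^-4 + 2.423 + 1.643 = 4.066 K/W
Q = ΔT/ΣR = (66.4 °C − 18.5 °C)/4.066 = 11.78 W
From the inner boundary to the phenolic foam/expanded polystyrene interface, ΣR_partial = 2.423 K/W.
T_interface = T_in − Q·ΣR_partial = 66.4 °C − (11.78)(2.423) = 37.9 °C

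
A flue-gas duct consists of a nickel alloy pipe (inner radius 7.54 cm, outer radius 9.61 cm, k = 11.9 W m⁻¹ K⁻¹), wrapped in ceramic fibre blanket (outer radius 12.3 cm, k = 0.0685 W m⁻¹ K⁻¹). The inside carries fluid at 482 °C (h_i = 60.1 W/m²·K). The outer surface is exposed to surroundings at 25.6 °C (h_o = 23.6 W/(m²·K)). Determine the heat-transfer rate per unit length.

Q' = 685 W/m

Resistance network (inner→outer):
  R'_conv,in = 1/(2πr h) = 1/(2π·0.0754·60.1) = 0.03512 m·K/W
  R'_nickel alloy = ln(0.0961/0.0754)/(2πk) = 0.2426/(2π·11.9) = 0.003244 m·K/W
  R'_ceramic fibre blanket = ln(0.123/0.0961)/(2πk) = 0.2468/(2π·0.0685) = 0.5734 m·K/W
  R'_conv,out = 1/(2πr h) = 1/(2π·0.123·23.6) = 0.05483 m·K/W
ΣR = 0.03512 + 0.003244 + 0.5734 + 0.05483 = 0.6666 m·K/W
Q' = ΔT/ΣR = (482 °C − 25.6 °C)/0.6666 = 685 W/m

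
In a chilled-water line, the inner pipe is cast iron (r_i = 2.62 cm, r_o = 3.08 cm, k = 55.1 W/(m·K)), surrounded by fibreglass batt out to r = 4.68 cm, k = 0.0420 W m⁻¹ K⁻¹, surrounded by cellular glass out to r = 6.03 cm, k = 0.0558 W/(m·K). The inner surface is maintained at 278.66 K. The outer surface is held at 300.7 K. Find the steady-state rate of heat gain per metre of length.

Q' = 9.55 W/m

Resistance network (inner→outer):
  R'_cast iron = ln(0.0308/0.0262)/(2πk) = 0.1618/(2π·55.1) = 4.672×10^-4 m·K/W
  R'_fibreglass batt = ln(0.0468/0.0308)/(2πk) = 0.4184/(2π·0.0420) = 1.585 m·K/W
  R'_cellular glass = ln(0.0603/0.0468)/(2πk) = 0.2534/(2π·0.0558) = 0.7229 m·K/W
ΣR = 4.672×10^-4 + 1.585 + 0.7229 = 2.308 m·K/W
Q' = ΔT/ΣR = (278.66 K − 300.7 K)/2.308 = -9.55 W/m
(Negative Q' ⇒ heat flows inward; heat gain = 9.55 W/m.)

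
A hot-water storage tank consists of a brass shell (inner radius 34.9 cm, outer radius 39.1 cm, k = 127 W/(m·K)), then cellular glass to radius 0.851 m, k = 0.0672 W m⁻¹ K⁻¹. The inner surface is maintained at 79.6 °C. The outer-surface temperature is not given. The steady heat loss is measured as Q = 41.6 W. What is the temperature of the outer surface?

Series resistances:
  R_brass = (1/0.349 − 1/0.391)/(4πk) = 0.3078/(4π·127) = 1.929×10^-4 K/W
  R_cellular glass = (1/0.391 − 1/0.851)/(4πk) = 1.382/(4π·0.0672) = 1.637 K/W
ΣR = 1.637 K/W
ΔT = Q·ΣR = 41.6 × 1.637 = 68.10 K
Heat flows outward, so T_out = T_in − ΔT = 79.6 − 68.10 = 11.5 °C

T_out = 11.5 °C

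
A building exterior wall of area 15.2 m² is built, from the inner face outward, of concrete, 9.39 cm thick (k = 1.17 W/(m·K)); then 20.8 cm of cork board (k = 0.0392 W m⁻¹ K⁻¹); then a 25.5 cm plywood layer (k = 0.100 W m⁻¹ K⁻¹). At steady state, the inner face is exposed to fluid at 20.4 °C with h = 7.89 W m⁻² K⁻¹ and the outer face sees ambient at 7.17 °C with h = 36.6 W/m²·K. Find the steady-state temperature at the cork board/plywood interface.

T = 11.4 °C

Resistance network (inner→outer):
  R_conv,in = 1/(hA) = 1/(7.89·15.2) = 0.008338 K/W
  R_concrete = L/(kA) = 0.0939/(1.17·15.2) = 0.005280 K/W
  R_cork board = L/(kA) = 0.208/(0.0392·15.2) = 0.3491 K/W
  R_plywood = L/(kA) = 0.255/(0.100·15.2) = 0.1678 K/W
  R_conv,out = 1/(hA) = 1/(36.6·15.2) = 0.001798 K/W
ΣR = 0.008338 + 0.005280 + 0.3491 + 0.1678 + 0.001798 = 0.5323 K/W
Q = ΔT/ΣR = (20.4 °C − 7.17 °C)/0.5323 = 24.85 W
From the inner boundary to the cork board/plywood interface, ΣR_partial = 0.3627 K/W.
T_interface = T_in − Q·ΣR_partial = 20.4 °C − (24.85)(0.3627) = 11.4 °C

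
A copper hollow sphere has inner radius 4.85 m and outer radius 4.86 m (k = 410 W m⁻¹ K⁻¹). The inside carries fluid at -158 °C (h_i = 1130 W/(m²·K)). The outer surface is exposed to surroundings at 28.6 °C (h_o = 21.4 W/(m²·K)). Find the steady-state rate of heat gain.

Resistance network (inner→outer):
  R_conv,in = 1/(4πr²h) = 1/(4π·4.85²·1130) = 2.994×10^-6 K/W
  R_copper = (1/4.85 − 1/4.86)/(4πk) = 4.243×10^-4/(4π·410) = 8.234×10^-8 K/W
  R_conv,out = 1/(4πr²h) = 1/(4π·4.86²·21.4) = 1.574×10^-4 K/W
ΣR = 2.994×10^-6 + 8.234×10^-8 + 1.574×10^-4 = 1.605×10^-4 K/W
Q = ΔT/ΣR = (-158 °C − 28.6 °C)/1.605×10^-4 = -1.16×10^6 W
(Negative Q ⇒ heat flows inward; heat gain = 1.16×10^6 W.)

Q = 1.16×10^6 W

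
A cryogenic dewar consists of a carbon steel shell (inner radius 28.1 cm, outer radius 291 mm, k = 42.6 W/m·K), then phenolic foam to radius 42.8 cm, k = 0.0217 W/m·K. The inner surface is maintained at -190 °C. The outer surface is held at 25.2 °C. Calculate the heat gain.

Q = 53.3 W

Series thermal resistances, inner to outer:
  R_carbon steel = (1/0.281 − 1/0.291)/(4πk) = 0.1223/(4π·42.6) = 2.284×10^-4 K/W
  R_phenolic foam = (1/0.291 − 1/0.428)/(4πk) = 1.100/(4π·0.0217) = 4.034 K/W
ΣR = 2.284×10^-4 + 4.034 = 4.034 K/W
Q = ΔT/ΣR = (-190 °C − 25.2 °C)/4.034 = -53.3 W
(Negative Q ⇒ heat flows inward; heat gain = 53.3 W.)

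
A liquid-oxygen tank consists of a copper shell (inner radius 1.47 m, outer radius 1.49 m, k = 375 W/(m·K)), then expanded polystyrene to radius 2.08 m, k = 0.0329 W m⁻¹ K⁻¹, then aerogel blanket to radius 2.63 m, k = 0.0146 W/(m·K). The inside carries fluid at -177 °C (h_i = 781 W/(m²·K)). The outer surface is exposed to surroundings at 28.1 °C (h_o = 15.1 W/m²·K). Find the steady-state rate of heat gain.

Treat each layer as a resistance in series:
  R_conv,in = 1/(4πr²h) = 1/(4π·1.47²·781) = 4.715×10^-5 K/W
  R_copper = (1/1.47 − 1/1.49)/(4πk) = 0.009131/(4π·375) = 1.938×10^-6 K/W
  R_expanded polystyrene = (1/1.49 − 1/2.08)/(4πk) = 0.1904/(4π·0.0329) = 0.4605 K/W
  R_aerogel blanket = (1/2.08 − 1/2.63)/(4πk) = 0.1005/(4π·0.0146) = 0.5480 K/W
  R_conv,out = 1/(4πr²h) = 1/(4π·2.63²·15.1) = 7.619×10^-4 K/W
ΣR = 4.715×10^-5 + 1.938×10^-6 + 0.4605 + 0.5480 + 7.619×10^-4 = 1.009 K/W
Q = ΔT/ΣR = (-177 °C − 28.1 °C)/1.009 = -203 W
(Negative Q ⇒ heat flows inward; heat gain = 203 W.)

Q = 203 W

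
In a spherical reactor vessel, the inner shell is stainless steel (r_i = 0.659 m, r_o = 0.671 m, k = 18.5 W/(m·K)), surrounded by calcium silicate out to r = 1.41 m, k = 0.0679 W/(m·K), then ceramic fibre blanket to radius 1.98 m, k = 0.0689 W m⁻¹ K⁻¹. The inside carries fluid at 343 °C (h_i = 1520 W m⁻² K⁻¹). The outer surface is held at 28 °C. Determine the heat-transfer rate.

Q = 274 W

Treat each layer as a resistance in series:
  R_conv,in = 1/(4πr²h) = 1/(4π·0.659²·1520) = 1.206×10^-4 K/W
  R_stainless steel = (1/0.659 − 1/0.671)/(4πk) = 0.02714/(4π·18.5) = 1.167×10^-4 K/W
  R_calcium silicate = (1/0.671 − 1/1.41)/(4πk) = 0.7811/(4π·0.0679) = 0.9154 K/W
  R_ceramic fibre blanket = (1/1.41 − 1/1.98)/(4πk) = 0.2042/(4π·0.0689) = 0.2358 K/W
ΣR = 1.206×10^-4 + 1.167×10^-4 + 0.9154 + 0.2358 = 1.151 K/W
Q = ΔT/ΣR = (343 °C − 28 °C)/1.151 = 274 W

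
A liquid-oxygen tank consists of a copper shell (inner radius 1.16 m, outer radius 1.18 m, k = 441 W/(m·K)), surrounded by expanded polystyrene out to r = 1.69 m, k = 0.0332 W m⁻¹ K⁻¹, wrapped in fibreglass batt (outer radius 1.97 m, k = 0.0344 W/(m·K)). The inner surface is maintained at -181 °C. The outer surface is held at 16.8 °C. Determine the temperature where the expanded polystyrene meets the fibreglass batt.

T = -30.9 °C

Treat each layer as a resistance in series:
  R_copper = (1/1.16 − 1/1.18)/(4πk) = 0.01461/(4π·441) = 2.637×10^-6 K/W
  R_expanded polystyrene = (1/1.18 − 1/1.69)/(4πk) = 0.2557/(4π·0.0332) = 0.6130 K/W
  R_fibreglass batt = (1/1.69 − 1/1.97)/(4πk) = 0.08410/(4π·0.0344) = 0.1946 K/W
ΣR = 2.637×10^-6 + 0.6130 + 0.1946 = 0.8076 K/W
Q = ΔT/ΣR = (-181 °C − 16.8 °C)/0.8076 = -244.9 W
From the inner boundary to the expanded polystyrene/fibreglass batt interface, ΣR_partial = 0.6130 K/W.
T_interface = T_in − Q·ΣR_partial = -181 °C − (-244.9)(0.6130) = -30.9 °C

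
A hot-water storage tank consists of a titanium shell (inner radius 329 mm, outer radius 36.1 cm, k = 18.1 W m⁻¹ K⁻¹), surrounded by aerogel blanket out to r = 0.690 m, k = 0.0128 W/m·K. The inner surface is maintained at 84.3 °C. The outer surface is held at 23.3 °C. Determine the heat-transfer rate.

Series thermal resistances, inner to outer:
  R_titanium = (1/0.329 − 1/0.361)/(4πk) = 0.2694/(4π·18.1) = 0.001185 K/W
  R_aerogel blanket = (1/0.361 − 1/0.690)/(4πk) = 1.321/(4π·0.0128) = 8.211 K/W
ΣR = 0.001185 + 8.211 = 8.212 K/W
Q = ΔT/ΣR = (84.3 °C − 23.3 °C)/8.212 = 7.43 W

Q = 7.43 W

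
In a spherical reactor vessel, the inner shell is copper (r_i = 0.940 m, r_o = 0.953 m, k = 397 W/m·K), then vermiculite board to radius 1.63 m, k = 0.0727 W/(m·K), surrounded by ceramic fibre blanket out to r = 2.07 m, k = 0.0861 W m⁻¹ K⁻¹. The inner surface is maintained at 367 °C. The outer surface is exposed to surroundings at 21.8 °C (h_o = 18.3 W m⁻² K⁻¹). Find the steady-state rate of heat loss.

Q = 577 W

Series thermal resistances, inner to outer:
  R_copper = (1/0.940 − 1/0.953)/(4πk) = 0.01451/(4π·397) = 2.909×10^-6 K/W
  R_vermiculite board = (1/0.953 − 1/1.63)/(4πk) = 0.4358/(4π·0.0727) = 0.4770 K/W
  R_ceramic fibre blanket = (1/1.63 − 1/2.07)/(4πk) = 0.1304/(4π·0.0861) = 0.1205 K/W
  R_conv,out = 1/(4πr²h) = 1/(4π·2.07²·18.3) = 0.001015 K/W
ΣR = 2.909×10^-6 + 0.4770 + 0.1205 + 0.001015 = 0.5985 K/W
Q = ΔT/ΣR = (367 °C − 21.8 °C)/0.5985 = 577 W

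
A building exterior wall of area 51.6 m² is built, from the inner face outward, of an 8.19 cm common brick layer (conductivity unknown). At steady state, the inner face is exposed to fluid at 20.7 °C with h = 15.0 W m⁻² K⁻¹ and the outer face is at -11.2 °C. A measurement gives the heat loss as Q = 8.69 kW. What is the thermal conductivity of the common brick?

ΣR = ΔT/Q = |20.7 − -11.2|/8690 = 0.003671 K/W
Known resistances:
  R_conv,in = 1/(hA) = 1/(15.0·51.6) = 0.001292 K/W
R_common brick = ΣR − ΣR_known = 0.003671 − 0.001292 = 0.002379 K/W
L/(kA) = 0.002379 ⇒ k = 0.0819/(0.002379·51.6) = 0.667 W/m·K

k = 0.667 W/m·K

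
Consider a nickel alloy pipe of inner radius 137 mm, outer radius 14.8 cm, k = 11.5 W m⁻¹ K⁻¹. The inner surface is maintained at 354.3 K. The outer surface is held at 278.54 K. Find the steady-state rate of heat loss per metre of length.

Q' = 70900 W/m

Q' = 2πk·ΔT/ln(r₂/r₁) = 2π × 11.5 × 75.76 / ln(0.148/0.137) = 70900 W/m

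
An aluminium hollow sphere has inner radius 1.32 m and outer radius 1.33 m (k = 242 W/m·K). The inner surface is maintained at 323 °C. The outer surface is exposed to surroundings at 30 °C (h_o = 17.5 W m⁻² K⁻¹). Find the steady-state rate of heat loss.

Q = 114 kW

Treat each layer as a resistance in series:
  R_aluminium = (1/1.32 − 1/1.33)/(4πk) = 0.005696/(4π·242) = 1.873×10^-6 K/W
  R_conv,out = 1/(4πr²h) = 1/(4π·1.33²·17.5) = 0.002571 K/W
ΣR = 1.873×10^-6 + 0.002571 = 0.002573 K/W
Q = ΔT/ΣR = (323 °C − 30 °C)/0.002573 = 1.14×10^5 W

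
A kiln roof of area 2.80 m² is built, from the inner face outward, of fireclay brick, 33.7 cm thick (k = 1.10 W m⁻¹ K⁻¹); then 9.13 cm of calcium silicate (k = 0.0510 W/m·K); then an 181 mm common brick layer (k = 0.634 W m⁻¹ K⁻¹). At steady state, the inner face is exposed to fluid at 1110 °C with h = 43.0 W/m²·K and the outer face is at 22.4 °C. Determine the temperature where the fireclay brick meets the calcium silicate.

Treat each layer as a resistance in series:
  R_conv,in = 1/(hA) = 1/(43.0·2.80) = 0.008306 K/W
  R_fireclay brick = L/(kA) = 0.337/(1.10·2.80) = 0.1094 K/W
  R_calcium silicate = L/(kA) = 0.0913/(0.0510·2.80) = 0.6394 K/W
  R_common brick = L/(kA) = 0.181/(0.634·2.80) = 0.1020 K/W
ΣR = 0.008306 + 0.1094 + 0.6394 + 0.1020 = 0.8591 K/W
Q = ΔT/ΣR = (1110 °C − 22.4 °C)/0.8591 = 1266 W
From the inner boundary to the fireclay brick/calcium silicate interface, ΣR_partial = 0.1177 K/W.
T_interface = T_in − Q·ΣR_partial = 1110 °C − (1266)(0.1177) = 961 °C

T = 961 °C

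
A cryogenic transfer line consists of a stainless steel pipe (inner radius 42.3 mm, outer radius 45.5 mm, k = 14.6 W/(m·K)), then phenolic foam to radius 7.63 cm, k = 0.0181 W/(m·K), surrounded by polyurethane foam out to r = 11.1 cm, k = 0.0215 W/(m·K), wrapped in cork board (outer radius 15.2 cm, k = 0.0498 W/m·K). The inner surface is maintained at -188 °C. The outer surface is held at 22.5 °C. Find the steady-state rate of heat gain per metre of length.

Resistance network (inner→outer):
  R'_stainless steel = ln(0.0455/0.0423)/(2πk) = 0.07293/(2π·14.6) = 7.950×10^-4 m·K/W
  R'_phenolic foam = ln(0.0763/0.0455)/(2πk) = 0.5170/(2π·0.0181) = 4.546 m·K/W
  R'_polyurethane foam = ln(0.111/0.0763)/(2πk) = 0.3749/(2π·0.0215) = 2.775 m·K/W
  R'_cork board = ln(0.152/0.111)/(2πk) = 0.3144/(2π·0.0498) = 1.005 m·K/W
ΣR = 7.950×10^-4 + 4.546 + 2.775 + 1.005 = 8.327 m·K/W
Q' = ΔT/ΣR = (-188 °C − 22.5 °C)/8.327 = -25.3 W/m
(Negative Q' ⇒ heat flows inward; heat gain = 25.3 W/m.)

Q' = 25.3 W/m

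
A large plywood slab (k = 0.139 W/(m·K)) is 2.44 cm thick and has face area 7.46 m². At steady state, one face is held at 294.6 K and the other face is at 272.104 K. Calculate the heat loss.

Q = kA·ΔT/L = 0.139 × 7.46 × |294.6 K − 272.104 K| / 0.0244 = 956 W

Q = 956 W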